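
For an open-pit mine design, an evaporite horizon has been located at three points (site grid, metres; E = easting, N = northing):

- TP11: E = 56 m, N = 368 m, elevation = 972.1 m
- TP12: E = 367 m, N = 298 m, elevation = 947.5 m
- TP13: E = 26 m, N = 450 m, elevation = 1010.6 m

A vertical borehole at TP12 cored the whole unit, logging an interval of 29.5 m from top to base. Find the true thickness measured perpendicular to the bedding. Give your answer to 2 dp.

26.58 m

Two edge vectors: TP11→TP12 = (311, -70, -24.6), TP11→TP13 = (-30, 82, 38.5).
Normal n = (TP11→TP12) × (TP11→TP13) = (-677.8, -11235.5, 23402).
So ∂z/∂E = −n_x/n_z = 0.02896 and ∂z/∂N = −n_y/n_z = 0.48011.
|∇z| = √(a²+b²) = 0.48098, so dip δ = arctan(0.48098) = 25.69°.
True thickness = vertical thickness × cos δ = 29.5 × cos 25.69° = 26.58 m.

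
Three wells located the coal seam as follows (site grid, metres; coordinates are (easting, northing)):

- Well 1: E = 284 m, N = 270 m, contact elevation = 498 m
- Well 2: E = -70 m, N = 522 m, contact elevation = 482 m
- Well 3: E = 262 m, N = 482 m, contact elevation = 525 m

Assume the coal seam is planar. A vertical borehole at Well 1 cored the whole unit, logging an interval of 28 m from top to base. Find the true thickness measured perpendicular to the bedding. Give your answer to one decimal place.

Two edge vectors: Well 1→Well 2 = (-354, 252, -16), Well 1→Well 3 = (-22, 212, 27).
Normal n = (Well 1→Well 2) × (Well 1→Well 3) = (10196, 9910, -69504).
So ∂z/∂E = −n_x/n_z = 0.14670 and ∂z/∂N = −n_y/n_z = 0.14258.
|∇z| = √(a²+b²) = 0.20457, so dip δ = arctan(0.20457) = 11.56°.
True thickness = vertical thickness × cos δ = 28 × cos 11.56° = 27.4 m.

27.4 m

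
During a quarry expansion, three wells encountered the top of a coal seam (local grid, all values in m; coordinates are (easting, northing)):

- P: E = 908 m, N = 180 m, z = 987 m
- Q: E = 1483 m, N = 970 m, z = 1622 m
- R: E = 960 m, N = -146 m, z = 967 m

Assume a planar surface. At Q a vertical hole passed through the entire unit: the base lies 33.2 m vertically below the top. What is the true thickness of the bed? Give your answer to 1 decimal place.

25.2 m

Two edge vectors: P→Q = (575, 790, 635), P→R = (52, -326, -20).
Normal n = (P→Q) × (P→R) = (191210, 44520, -228530).
So ∂z/∂E = −n_x/n_z = 0.83670 and ∂z/∂N = −n_y/n_z = 0.19481.
|∇z| = √(a²+b²) = 0.85908, so dip δ = arctan(0.85908) = 40.67°.
True thickness = vertical thickness × cos δ = 33.2 × cos 40.67° = 25.2 m.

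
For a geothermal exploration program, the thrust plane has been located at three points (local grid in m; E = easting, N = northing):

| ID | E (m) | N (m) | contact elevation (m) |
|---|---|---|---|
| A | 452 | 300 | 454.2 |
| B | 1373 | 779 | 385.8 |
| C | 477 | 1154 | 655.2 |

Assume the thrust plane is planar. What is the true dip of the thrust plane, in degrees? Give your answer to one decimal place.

Let the plane be z = a·E + b·N + c.
B−A: 921a + 479b = −68.4;  C−A: 25a + 854b = 201.
Solving gives a = −0.19972, b = 0.24121.
Gradient magnitude |∇z| = √(a² + b²) = √(0.03989 + 0.05818) = 0.31316.
True dip = arctan(0.31316) = 17.4°, dipping toward SE (azimuth ≈ 140°).

17.4°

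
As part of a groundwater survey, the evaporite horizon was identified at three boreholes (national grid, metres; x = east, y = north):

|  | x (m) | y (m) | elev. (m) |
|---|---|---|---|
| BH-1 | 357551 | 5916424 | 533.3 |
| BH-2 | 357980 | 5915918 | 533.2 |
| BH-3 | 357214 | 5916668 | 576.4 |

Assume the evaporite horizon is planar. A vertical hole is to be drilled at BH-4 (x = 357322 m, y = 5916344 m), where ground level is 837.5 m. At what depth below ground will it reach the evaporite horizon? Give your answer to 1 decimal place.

Two edge vectors: BH-1→BH-2 = (429, -506, -0.1), BH-1→BH-3 = (-337, 244, 43.1).
Normal n = (BH-1→BH-2) × (BH-1→BH-3) = (-21784.2, -18456.2, -65846).
So ∂z/∂x = −n_x/n_z = −0.330835586 and ∂z/∂y = −n_y/n_z = −0.280293412.
Intercept c from BH-1: 533.3 + 118290.59 + 1658334.67 = 1777158.56.
At (357322, 5916344): z_contact = −118214.83 − 1658312.25 + 1777158.56 = 631.48 m.
Depth below ground = 837.5 − 631.48 = 206.0 m.

206.0 m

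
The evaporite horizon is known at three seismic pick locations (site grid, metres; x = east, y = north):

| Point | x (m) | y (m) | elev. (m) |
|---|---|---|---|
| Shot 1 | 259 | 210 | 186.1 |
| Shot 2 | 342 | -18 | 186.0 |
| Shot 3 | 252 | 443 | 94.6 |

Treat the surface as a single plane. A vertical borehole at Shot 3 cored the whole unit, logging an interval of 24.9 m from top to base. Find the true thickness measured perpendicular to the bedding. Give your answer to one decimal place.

15.5 m

Two edge vectors: Shot 1→Shot 2 = (83, -228, -0.1), Shot 1→Shot 3 = (-7, 233, -91.5).
Normal n = (Shot 1→Shot 2) × (Shot 1→Shot 3) = (20885.3, 7595.2, 17743).
So ∂z/∂x = −n_x/n_z = −1.17710 and ∂z/∂y = −n_y/n_z = −0.42807.
|∇z| = √(a²+b²) = 1.25252, so dip δ = arctan(1.25252) = 51.40°.
True thickness = vertical thickness × cos δ = 24.9 × cos 51.40° = 15.5 m.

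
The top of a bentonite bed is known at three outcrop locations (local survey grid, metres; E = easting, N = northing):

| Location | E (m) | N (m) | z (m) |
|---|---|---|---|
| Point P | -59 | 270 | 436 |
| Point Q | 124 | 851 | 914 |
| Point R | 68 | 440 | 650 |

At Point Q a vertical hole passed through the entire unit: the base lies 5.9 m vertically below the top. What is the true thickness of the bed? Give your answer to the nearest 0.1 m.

3.9 m

Let the plane be z = a·E + b·N + c.
Point Q−Point P: 183a + 581b = 478;  Point R−Point P: 127a + 170b = 214.
Solving gives a = 1.00930, b = 0.50482.
|∇z| = √(a²+b²) = 1.12851, so dip δ = arctan(1.12851) = 48.46°.
True thickness = vertical thickness × cos δ = 5.9 × cos 48.46° = 3.9 m.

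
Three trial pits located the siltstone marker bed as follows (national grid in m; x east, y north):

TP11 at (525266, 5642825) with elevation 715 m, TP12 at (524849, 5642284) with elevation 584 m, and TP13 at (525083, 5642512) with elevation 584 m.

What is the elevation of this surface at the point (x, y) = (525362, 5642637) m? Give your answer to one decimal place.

Let the plane be z = a·x + b·y + c.
TP12−TP11: −417a − 541b = −131;  TP13−TP11: −183a − 313b = −131.
Solving gives a = −0.947648962, b = 0.972587093.
Then c = 715 − a·525266 − b·5642825 = −4989655.98.
At (525362, 5642637): z = −497858.8 + 5487955.9 − 4989655.98 = 441.2 m.

441.2 m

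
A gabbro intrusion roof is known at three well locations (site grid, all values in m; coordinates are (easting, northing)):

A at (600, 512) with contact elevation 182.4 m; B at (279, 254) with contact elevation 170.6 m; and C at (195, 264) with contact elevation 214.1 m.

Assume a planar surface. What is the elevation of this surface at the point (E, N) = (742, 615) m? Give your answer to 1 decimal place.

Let the plane be z = a·E + b·N + c.
B−A: −321a − 258b = −11.8;  C−A: −405a − 248b = 31.7.
Solving gives a = −0.44631, b = 0.60102.
Then c = 182.4 − a·600 − b·512 = 142.46.
At (742, 615): z = −331.2 + 369.6 + 142.46 = 180.9 m.

180.9 m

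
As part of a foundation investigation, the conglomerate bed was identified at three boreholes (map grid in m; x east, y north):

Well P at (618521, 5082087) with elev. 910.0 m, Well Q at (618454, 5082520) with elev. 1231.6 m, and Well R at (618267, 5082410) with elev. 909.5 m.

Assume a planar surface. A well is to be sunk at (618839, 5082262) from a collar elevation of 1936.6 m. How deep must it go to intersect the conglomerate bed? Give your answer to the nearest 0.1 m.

Let the plane be z = a·x + b·y + c.
Well Q−Well P: −67a + 433b = 321.6;  Well R−Well P: −254a + 323b = −0.5.
Solving gives a = 1.178312448, b = 0.925050656.
Then c = 910 − a·618521 − b·5082087 = −5429088.91.
At (618839, 5082262): z_contact = 729185.70 + 4701349.80 − 5429088.91 = 1446.59 m.
Depth below ground = 1936.6 − 1446.59 = 490.0 m.

490.0 m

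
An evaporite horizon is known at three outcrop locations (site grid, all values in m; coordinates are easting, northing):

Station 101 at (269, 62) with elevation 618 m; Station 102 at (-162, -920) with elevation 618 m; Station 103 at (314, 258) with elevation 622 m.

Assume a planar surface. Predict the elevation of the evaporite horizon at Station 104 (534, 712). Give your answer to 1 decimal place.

Let the plane be z = a·easting + b·northing + c.
Station 102−Station 101: −431a − 982b = 0;  Station 103−Station 101: 45a + 196b = 4.
Solving gives a = −0.09750, b = 0.04279.
Then c = 618 − a·269 − b·62 = 641.58.
At (534, 712): z = −52.1 + 30.5 + 641.58 = 620.0 m.

620.0 m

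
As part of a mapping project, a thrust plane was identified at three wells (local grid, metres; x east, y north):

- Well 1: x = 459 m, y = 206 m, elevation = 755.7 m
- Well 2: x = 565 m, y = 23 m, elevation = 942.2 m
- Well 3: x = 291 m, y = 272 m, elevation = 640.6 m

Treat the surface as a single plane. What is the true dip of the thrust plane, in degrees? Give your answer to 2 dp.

41.54°

Let the plane be z = a·x + b·y + c.
Well 2−Well 1: 106a − 183b = 186.5;  Well 3−Well 1: −168a + 66b = −115.1.
Solving gives a = 0.36863, b = −0.80560.
Gradient magnitude |∇z| = √(a² + b²) = √(0.13589 + 0.64899) = 0.88594.
True dip = arctan(0.88594) = 41.54°, dipping toward NNW (azimuth ≈ 335°).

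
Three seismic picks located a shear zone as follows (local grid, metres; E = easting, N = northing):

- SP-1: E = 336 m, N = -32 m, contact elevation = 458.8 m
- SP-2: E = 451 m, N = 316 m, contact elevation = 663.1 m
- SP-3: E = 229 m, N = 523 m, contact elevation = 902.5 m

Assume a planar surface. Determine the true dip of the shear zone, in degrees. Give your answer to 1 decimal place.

39.6°

Two edge vectors: SP-1→SP-2 = (115, 348, 204.3), SP-1→SP-3 = (-107, 555, 443.7).
Normal n = (SP-1→SP-2) × (SP-1→SP-3) = (41021.1, -72885.6, 101061).
So ∂z/∂E = −n_x/n_z = −0.40590 and ∂z/∂N = −n_y/n_z = 0.72120.
Gradient magnitude |∇z| = √(a² + b²) = √(0.16476 + 0.52014) = 0.82758.
True dip = arctan(0.82758) = 39.6°, dipping toward SSE (azimuth ≈ 151°).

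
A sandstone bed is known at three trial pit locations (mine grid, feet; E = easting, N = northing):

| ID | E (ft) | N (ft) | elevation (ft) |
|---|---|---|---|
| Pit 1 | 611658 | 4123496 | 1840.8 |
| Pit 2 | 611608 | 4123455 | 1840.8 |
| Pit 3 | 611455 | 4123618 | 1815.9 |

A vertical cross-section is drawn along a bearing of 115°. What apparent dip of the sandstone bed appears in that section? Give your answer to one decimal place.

5.7°

Let the plane be z = a·E + b·N + c.
Pit 2−Pit 1: −50a − 41b = 0;  Pit 3−Pit 1: −203a + 122b = −24.9.
Solving gives a = 0.07078, b = −0.08632.
Unit vector along 115° is (sin 115°, cos 115°) = (0.9063, -0.4226).
Slope in that direction = a·(0.9063) + b·(-0.4226) = 0.10063.
Apparent dip = arctan|0.10063| = 5.7° (true dip is 6.4°, so apparent ≤ true as expected).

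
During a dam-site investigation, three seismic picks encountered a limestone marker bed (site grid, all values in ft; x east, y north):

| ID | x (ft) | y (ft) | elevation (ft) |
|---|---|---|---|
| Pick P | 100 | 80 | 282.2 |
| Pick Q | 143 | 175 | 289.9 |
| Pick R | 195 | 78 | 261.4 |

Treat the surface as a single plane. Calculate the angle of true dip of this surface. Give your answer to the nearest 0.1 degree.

15.6°

Let the plane be z = a·x + b·y + c.
Pick Q−Pick P: 43a + 95b = 7.7;  Pick R−Pick P: 95a − 2b = −20.8.
Solving gives a = −0.21519, b = 0.17845.
Gradient magnitude |∇z| = √(a² + b²) = √(0.04631 + 0.03185) = 0.27956.
True dip = arctan(0.27956) = 15.6°, dipping toward SE (azimuth ≈ 130°).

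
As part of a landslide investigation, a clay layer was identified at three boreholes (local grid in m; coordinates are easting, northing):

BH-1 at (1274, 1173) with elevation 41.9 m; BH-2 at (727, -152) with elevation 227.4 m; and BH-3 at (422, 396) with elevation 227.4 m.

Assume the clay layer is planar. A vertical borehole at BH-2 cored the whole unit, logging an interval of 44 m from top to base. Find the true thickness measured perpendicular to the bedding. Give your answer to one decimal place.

43.4 m

Two edge vectors: BH-1→BH-2 = (-547, -1325, 185.5), BH-1→BH-3 = (-852, -777, 185.5).
Normal n = (BH-1→BH-2) × (BH-1→BH-3) = (-101654, -56577.5, -703881).
So ∂z/∂easting = −n_x/n_z = −0.14442 and ∂z/∂northing = −n_y/n_z = −0.08038.
|∇z| = √(a²+b²) = 0.16528, so dip δ = arctan(0.16528) = 9.39°.
True thickness = vertical thickness × cos δ = 44 × cos 9.39° = 43.4 m.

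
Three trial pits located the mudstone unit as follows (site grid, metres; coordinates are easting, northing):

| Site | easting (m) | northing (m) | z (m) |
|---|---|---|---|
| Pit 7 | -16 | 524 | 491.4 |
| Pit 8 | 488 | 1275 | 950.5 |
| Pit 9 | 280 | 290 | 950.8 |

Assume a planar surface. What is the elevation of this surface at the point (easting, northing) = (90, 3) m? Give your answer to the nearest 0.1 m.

Let the plane be z = a·easting + b·northing + c.
Pit 8−Pit 7: 504a + 751b = 459.1;  Pit 9−Pit 7: 296a − 234b = 459.4.
Solving gives a = 1.329795, b = −0.281114.
Then c = 491.4 − a·-16 − b·524 = 659.98.
At (90, 3): z = 119.7 − 0.8 + 659.98 = 778.8 m.

778.8 m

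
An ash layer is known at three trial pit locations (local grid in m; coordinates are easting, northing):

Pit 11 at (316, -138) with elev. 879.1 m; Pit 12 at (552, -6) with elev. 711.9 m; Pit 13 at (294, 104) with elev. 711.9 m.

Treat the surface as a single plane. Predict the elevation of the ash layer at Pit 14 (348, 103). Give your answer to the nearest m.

Two edge vectors: Pit 11→Pit 12 = (236, 132, -167.2), Pit 11→Pit 13 = (-22, 242, -167.2).
Normal n = (Pit 11→Pit 12) × (Pit 11→Pit 13) = (18392, 43137.6, 60016).
So ∂z/∂easting = −n_x/n_z = −0.30645 and ∂z/∂northing = −n_y/n_z = −0.71877.
Intercept c from Pit 11: 879.1 + 96.84 − 99.19 = 876.75.
At (348, 103): z = −106.6 − 74.0 + 876.75 = 696.1 m.

696 m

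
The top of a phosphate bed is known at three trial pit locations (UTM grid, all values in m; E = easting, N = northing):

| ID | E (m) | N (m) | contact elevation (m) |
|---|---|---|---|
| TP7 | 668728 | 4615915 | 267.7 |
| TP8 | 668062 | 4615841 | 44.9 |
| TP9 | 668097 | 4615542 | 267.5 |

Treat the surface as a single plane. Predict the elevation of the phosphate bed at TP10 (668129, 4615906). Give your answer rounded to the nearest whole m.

Let the plane be z = a·E + b·N + c.
TP8−TP7: −666a − 74b = −222.8;  TP9−TP7: −631a − 373b = −0.2.
Solving gives a = 0.41189744, b = −0.69626619.
Then c = 267.7 − a·668728 − b·4615915 = 2938725.88.
At (668129, 4615906): z = 275200.6 − 3213899.3 + 2938725.88 = 27.2 m.

27 m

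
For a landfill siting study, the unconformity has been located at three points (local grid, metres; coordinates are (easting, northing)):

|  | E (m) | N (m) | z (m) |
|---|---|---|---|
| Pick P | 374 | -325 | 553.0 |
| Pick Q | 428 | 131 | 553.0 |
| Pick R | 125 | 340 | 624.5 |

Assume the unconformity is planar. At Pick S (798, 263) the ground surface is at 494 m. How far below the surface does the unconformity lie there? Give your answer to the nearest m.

18 m

Two edge vectors: Pick P→Pick Q = (54, 456, 0), Pick P→Pick R = (-249, 665, 71.5).
Normal n = (Pick P→Pick Q) × (Pick P→Pick R) = (32604, -3861, 149454).
So ∂z/∂E = −n_x/n_z = −0.21815 and ∂z/∂N = −n_y/n_z = 0.02583.
Intercept c from Pick P: 553 + 81.59 + 8.40 = 642.99.
At (798, 263): z_contact = −174.1 + 6.8 + 642.99 = 475.7 m.
Depth below ground = 494 − 475.7 = 18 m.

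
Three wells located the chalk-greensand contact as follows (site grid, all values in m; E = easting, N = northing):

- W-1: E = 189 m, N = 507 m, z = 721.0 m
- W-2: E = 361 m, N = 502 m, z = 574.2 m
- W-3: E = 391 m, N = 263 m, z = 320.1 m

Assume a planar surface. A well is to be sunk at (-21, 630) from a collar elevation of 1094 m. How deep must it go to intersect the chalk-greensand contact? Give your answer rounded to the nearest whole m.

Two edge vectors: W-1→W-2 = (172, -5, -146.8), W-1→W-3 = (202, -244, -400.9).
Normal n = (W-1→W-2) × (W-1→W-3) = (-33814.7, 39301.2, -40958).
So ∂z/∂E = −n_x/n_z = −0.82559 and ∂z/∂N = −n_y/n_z = 0.95955.
Intercept c from W-1: 721 + 156.04 − 486.49 = 390.55.
At (-21, 630): z_contact = 17.3 + 604.5 + 390.55 = 1012.4 m.
Depth below ground = 1094 − 1012.4 = 82 m.

82 m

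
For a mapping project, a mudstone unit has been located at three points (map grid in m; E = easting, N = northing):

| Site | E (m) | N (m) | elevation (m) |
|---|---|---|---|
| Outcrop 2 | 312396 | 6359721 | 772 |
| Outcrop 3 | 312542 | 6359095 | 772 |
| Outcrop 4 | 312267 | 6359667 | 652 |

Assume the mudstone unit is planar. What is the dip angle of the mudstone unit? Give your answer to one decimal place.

41.0°

Two edge vectors: Outcrop 2→Outcrop 3 = (146, -626, 0), Outcrop 2→Outcrop 4 = (-129, -54, -120).
Normal n = (Outcrop 2→Outcrop 3) × (Outcrop 2→Outcrop 4) = (75120, 17520, -88638).
So ∂z/∂E = −n_x/n_z = 0.84749 and ∂z/∂N = −n_y/n_z = 0.19766.
Gradient magnitude |∇z| = √(a² + b²) = √(0.71824 + 0.03907) = 0.87024.
True dip = arctan(0.87024) = 41.0°, dipping toward WSW (azimuth ≈ 257°).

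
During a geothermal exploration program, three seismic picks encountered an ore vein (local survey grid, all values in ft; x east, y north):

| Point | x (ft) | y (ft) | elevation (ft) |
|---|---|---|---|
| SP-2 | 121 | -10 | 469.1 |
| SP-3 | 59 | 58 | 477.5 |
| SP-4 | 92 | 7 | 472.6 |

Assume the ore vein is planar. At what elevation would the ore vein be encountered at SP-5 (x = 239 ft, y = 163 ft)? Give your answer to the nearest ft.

Let the plane be z = a·x + b·y + c.
SP-3−SP-2: −62a + 68b = 8.4;  SP-4−SP-2: −29a + 17b = 3.5.
Solving gives a = −0.10370, b = 0.02898.
Then c = 469.1 − a·121 − b·-10 = 481.94.
At (239, 163): z = −24.8 + 4.7 + 481.94 = 461.9 ft.

462 ft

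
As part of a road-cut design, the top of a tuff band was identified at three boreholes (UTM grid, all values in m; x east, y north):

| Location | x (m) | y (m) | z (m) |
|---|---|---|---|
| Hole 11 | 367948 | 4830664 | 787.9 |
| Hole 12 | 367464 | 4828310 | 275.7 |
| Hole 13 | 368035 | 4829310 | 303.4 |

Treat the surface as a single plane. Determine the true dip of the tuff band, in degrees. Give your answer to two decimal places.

Two edge vectors: Hole 11→Hole 12 = (-484, -2354, -512.2), Hole 11→Hole 13 = (87, -1354, -484.5).
Normal n = (Hole 11→Hole 12) × (Hole 11→Hole 13) = (446994.2, -279059.4, 860134).
So ∂z/∂x = −n_x/n_z = −0.51968 and ∂z/∂y = −n_y/n_z = 0.32444.
Gradient magnitude |∇z| = √(a² + b²) = √(0.27007 + 0.10526) = 0.61264.
True dip = arctan(0.61264) = 31.49°, dipping toward ESE (azimuth ≈ 122°).

31.49°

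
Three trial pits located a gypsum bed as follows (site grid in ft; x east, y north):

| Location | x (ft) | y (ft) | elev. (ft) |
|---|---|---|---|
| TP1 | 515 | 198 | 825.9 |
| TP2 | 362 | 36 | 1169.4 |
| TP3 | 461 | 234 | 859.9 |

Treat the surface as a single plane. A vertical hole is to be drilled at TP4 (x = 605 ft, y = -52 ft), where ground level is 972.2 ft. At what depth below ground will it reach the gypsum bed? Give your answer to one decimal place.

25.1 ft

Two edge vectors: TP1→TP2 = (-153, -162, 343.5), TP1→TP3 = (-54, 36, 34).
Normal n = (TP1→TP2) × (TP1→TP3) = (-17874, -13347, -14256).
So ∂z/∂x = −n_x/n_z = −1.25379 and ∂z/∂y = −n_y/n_z = −0.93624.
Intercept c from TP1: 825.9 + 645.70 + 185.38 = 1656.98.
At (605, -52): z_contact = −758.54 + 48.68 + 1656.98 = 947.12 ft.
Depth below ground = 972.2 − 947.12 = 25.1 ft.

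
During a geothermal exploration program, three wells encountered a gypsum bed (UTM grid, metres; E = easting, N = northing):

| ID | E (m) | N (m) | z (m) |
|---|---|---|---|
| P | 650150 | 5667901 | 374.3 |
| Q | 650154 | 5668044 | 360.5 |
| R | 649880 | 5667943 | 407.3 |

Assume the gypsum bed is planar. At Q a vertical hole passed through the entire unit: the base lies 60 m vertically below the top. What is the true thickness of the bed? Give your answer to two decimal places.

Two edge vectors: P→Q = (4, 143, -13.8), P→R = (-270, 42, 33).
Normal n = (P→Q) × (P→R) = (5298.6, 3594, 38778).
So ∂z/∂E = −n_x/n_z = −0.13664 and ∂z/∂N = −n_y/n_z = −0.09268.
|∇z| = √(a²+b²) = 0.16511, so dip δ = arctan(0.16511) = 9.38°.
True thickness = vertical thickness × cos δ = 60 × cos 9.38° = 59.20 m.

59.20 m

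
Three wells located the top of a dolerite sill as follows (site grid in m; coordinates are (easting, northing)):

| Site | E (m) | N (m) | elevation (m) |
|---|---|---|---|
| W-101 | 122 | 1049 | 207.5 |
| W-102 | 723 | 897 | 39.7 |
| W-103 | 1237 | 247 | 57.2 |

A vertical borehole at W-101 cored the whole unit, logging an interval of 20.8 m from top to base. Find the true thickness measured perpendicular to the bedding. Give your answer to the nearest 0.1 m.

Let the plane be z = a·E + b·N + c.
W-102−W-101: 601a − 152b = −167.8;  W-103−W-101: 1115a − 802b = −150.3.
Solving gives a = −0.35751, b = −0.30963.
|∇z| = √(a²+b²) = 0.47295, so dip δ = arctan(0.47295) = 25.31°.
True thickness = vertical thickness × cos δ = 20.8 × cos 25.31° = 18.8 m.

18.8 m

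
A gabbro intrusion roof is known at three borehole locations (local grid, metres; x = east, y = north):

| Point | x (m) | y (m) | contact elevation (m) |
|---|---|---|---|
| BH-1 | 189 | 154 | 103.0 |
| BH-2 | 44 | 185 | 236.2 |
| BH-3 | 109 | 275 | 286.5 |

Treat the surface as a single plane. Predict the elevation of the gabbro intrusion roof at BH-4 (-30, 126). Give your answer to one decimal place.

Let the plane be z = a·x + b·y + c.
BH-2−BH-1: −145a + 31b = 133.2;  BH-3−BH-1: −80a + 121b = 183.5.
Solving gives a = −0.69225, b = 1.05885.
Then c = 103 − a·189 − b·154 = 70.77.
At (-30, 126): z = 20.8 + 133.4 + 70.77 = 225.0 m.

225.0 m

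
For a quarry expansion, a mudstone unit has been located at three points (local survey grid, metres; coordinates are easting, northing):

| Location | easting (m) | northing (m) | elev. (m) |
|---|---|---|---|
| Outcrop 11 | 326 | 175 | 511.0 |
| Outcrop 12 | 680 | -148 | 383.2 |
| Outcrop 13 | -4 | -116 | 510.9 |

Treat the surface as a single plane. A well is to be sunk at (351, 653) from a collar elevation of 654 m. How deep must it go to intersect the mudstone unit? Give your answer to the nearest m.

Two edge vectors: Outcrop 11→Outcrop 12 = (354, -323, -127.8), Outcrop 11→Outcrop 13 = (-330, -291, -0.1).
Normal n = (Outcrop 11→Outcrop 12) × (Outcrop 11→Outcrop 13) = (-37157.5, 42209.4, -209604).
So ∂z/∂easting = −n_x/n_z = −0.17727 and ∂z/∂northing = −n_y/n_z = 0.20138.
Intercept c from Outcrop 11: 511 + 57.79 − 35.24 = 533.55.
At (351, 653): z_contact = −62.2 + 131.5 + 533.55 = 602.8 m.
Depth below ground = 654 − 602.8 = 51 m.

51 m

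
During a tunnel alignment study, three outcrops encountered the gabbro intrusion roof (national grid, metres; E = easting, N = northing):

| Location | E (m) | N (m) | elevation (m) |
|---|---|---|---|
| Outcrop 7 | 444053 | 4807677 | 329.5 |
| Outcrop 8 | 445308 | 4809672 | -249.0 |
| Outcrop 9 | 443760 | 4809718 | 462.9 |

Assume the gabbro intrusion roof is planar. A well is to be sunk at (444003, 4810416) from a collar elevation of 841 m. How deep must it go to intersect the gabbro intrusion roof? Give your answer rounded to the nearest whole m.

490 m

Two edge vectors: Outcrop 7→Outcrop 8 = (1255, 1995, -578.5), Outcrop 7→Outcrop 9 = (-293, 2041, 133.4).
Normal n = (Outcrop 7→Outcrop 8) × (Outcrop 7→Outcrop 9) = (1446851.5, 2083.5, 3145990).
So ∂z/∂E = −n_x/n_z = −0.45990340 and ∂z/∂N = −n_y/n_z = −0.00066227.
Intercept c from Outcrop 7: 329.5 + 204221.48 + 3183.99 = 207734.97.
At (444003, 4810416): z_contact = −204198.5 − 3185.8 + 207734.97 = 350.7 m.
Depth below ground = 841 − 350.7 = 490 m.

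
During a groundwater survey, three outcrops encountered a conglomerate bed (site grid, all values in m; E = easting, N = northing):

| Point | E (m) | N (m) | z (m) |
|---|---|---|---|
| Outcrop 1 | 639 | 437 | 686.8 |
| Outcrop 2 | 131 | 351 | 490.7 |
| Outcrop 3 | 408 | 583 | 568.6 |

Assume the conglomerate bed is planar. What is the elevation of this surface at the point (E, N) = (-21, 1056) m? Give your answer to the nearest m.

Two edge vectors: Outcrop 1→Outcrop 2 = (-508, -86, -196.1), Outcrop 1→Outcrop 3 = (-231, 146, -118.2).
Normal n = (Outcrop 1→Outcrop 2) × (Outcrop 1→Outcrop 3) = (38795.8, -14746.5, -94034).
So ∂z/∂E = −n_x/n_z = 0.41257 and ∂z/∂N = −n_y/n_z = −0.15682.
Intercept c from Outcrop 1: 686.8 − 263.63 + 68.53 = 491.70.
At (-21, 1056): z = −8.7 − 165.6 + 491.70 = 317.4 m.

317 m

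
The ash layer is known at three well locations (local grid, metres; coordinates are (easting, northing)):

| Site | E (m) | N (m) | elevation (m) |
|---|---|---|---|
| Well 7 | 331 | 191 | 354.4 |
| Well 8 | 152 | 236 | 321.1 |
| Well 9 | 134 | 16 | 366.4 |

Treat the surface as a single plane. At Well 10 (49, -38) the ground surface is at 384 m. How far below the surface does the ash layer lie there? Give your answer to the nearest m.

17 m

Let the plane be z = a·E + b·N + c.
Well 8−Well 7: −179a + 45b = −33.3;  Well 9−Well 7: −197a − 175b = 12.
Solving gives a = 0.13156, b = −0.21667.
Then c = 354.4 − a·331 − b·191 = 352.24.
At (49, -38): z_contact = 6.4 + 8.2 + 352.24 = 366.9 m.
Depth below ground = 384 − 366.9 = 17 m.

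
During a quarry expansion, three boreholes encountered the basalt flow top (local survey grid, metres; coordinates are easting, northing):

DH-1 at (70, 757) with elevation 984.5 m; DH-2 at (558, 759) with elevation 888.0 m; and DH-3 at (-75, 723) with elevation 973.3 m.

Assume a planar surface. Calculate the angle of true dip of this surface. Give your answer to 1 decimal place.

50.4°

Two edge vectors: DH-1→DH-2 = (488, 2, -96.5), DH-1→DH-3 = (-145, -34, -11.2).
Normal n = (DH-1→DH-2) × (DH-1→DH-3) = (-3303.4, 19458.1, -16302).
So ∂z/∂easting = −n_x/n_z = −0.20264 and ∂z/∂northing = −n_y/n_z = 1.19360.
Gradient magnitude |∇z| = √(a² + b²) = √(0.04106 + 1.42469) = 1.21068.
True dip = arctan(1.21068) = 50.4°, dipping toward S (azimuth ≈ 170°).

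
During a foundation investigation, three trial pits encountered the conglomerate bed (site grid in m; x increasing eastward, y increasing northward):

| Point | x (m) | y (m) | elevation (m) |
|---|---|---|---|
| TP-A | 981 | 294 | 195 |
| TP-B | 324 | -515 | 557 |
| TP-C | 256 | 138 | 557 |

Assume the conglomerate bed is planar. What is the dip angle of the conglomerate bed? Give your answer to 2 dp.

26.15°

Two edge vectors: TP-A→TP-B = (-657, -809, 362), TP-A→TP-C = (-725, -156, 362).
Normal n = (TP-A→TP-B) × (TP-A→TP-C) = (-236386, -24616, -484033).
So ∂z/∂x = −n_x/n_z = −0.48837 and ∂z/∂y = −n_y/n_z = −0.05086.
Gradient magnitude |∇z| = √(a² + b²) = √(0.23850 + 0.00259) = 0.49101.
True dip = arctan(0.49101) = 26.15°, dipping toward E (azimuth ≈ 084°).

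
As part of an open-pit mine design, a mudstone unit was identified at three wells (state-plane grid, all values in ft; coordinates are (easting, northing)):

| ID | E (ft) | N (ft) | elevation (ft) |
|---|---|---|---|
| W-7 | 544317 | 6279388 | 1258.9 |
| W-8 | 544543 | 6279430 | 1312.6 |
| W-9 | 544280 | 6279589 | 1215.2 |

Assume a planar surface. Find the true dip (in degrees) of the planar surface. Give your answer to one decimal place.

Let the plane be z = a·E + b·N + c.
W-8−W-7: 226a + 42b = 53.7;  W-9−W-7: −37a + 201b = −43.7.
Solving gives a = 0.26882, b = −0.16793.
Gradient magnitude |∇z| = √(a² + b²) = √(0.07226 + 0.02820) = 0.31696.
True dip = arctan(0.31696) = 17.6°, dipping toward WNW (azimuth ≈ 302°).

17.6°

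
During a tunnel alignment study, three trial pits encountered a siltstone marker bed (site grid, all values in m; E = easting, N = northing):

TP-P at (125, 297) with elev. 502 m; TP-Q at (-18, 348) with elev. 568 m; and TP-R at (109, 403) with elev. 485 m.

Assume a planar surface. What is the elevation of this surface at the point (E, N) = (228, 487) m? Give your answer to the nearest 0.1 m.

Two edge vectors: TP-P→TP-Q = (-143, 51, 66), TP-P→TP-R = (-16, 106, -17).
Normal n = (TP-P→TP-Q) × (TP-P→TP-R) = (-7863, -3487, -14342).
So ∂z/∂E = −n_x/n_z = −0.54825 and ∂z/∂N = −n_y/n_z = −0.24313.
Intercept c from TP-P: 502 + 68.53 + 72.21 = 642.74.
At (228, 487): z = −125.0 − 118.4 + 642.74 = 399.3 m.

399.3 m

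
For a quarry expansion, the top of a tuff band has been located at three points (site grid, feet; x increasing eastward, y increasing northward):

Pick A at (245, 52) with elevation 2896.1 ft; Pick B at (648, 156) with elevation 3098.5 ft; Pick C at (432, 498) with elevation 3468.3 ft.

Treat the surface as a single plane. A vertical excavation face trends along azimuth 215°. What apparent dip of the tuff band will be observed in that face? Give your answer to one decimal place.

47.6°

Two edge vectors: Pick A→Pick B = (403, 104, 202.4), Pick A→Pick C = (187, 446, 572.2).
Normal n = (Pick A→Pick B) × (Pick A→Pick C) = (-30761.6, -192747.8, 160290).
So ∂z/∂x = −n_x/n_z = 0.19191 and ∂z/∂y = −n_y/n_z = 1.20249.
Unit vector along 215° is (sin 215°, cos 215°) = (-0.5736, -0.8192).
Slope in that direction = a·(-0.5736) + b·(-0.8192) = −1.09510.
Apparent dip = arctan|1.09510| = 47.6° (true dip is 50.6°, so apparent ≤ true as expected).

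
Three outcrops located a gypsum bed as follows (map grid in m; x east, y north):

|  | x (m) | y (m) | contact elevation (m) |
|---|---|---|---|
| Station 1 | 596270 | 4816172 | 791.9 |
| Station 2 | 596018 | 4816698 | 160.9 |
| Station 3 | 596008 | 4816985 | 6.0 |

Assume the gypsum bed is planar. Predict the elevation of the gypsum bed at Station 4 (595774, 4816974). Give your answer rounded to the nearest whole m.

Let the plane be z = a·x + b·y + c.
Station 2−Station 1: −252a + 526b = −631;  Station 3−Station 1: −262a + 813b = −785.9.
Solving gives a = 1.48544077, b = −0.48796374.
Then c = 791.9 − a·596270 − b·4816172 = 1465185.41.
At (595774, 4816974): z = 884987.0 − 2350508.6 + 1465185.41 = -336.2 m.

-336 m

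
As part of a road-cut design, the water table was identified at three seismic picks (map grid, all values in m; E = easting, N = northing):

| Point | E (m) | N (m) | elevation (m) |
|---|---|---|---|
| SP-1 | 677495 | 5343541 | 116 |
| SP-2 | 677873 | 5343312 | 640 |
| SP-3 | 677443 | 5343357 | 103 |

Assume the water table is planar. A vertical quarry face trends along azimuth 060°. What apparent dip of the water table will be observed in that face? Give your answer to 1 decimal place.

42.6°

Two edge vectors: SP-1→SP-2 = (378, -229, 524), SP-1→SP-3 = (-52, -184, -13).
Normal n = (SP-1→SP-2) × (SP-1→SP-3) = (99393, -22334, -81460).
So ∂z/∂E = −n_x/n_z = 1.22014 and ∂z/∂N = −n_y/n_z = −0.27417.
Unit vector along 060° is (sin 60°, cos 60°) = (0.8660, 0.5000).
Slope in that direction = a·(0.8660) + b·(0.5000) = 0.91959.
Apparent dip = arctan|0.91959| = 42.6° (true dip is 51.4°, so apparent ≤ true as expected).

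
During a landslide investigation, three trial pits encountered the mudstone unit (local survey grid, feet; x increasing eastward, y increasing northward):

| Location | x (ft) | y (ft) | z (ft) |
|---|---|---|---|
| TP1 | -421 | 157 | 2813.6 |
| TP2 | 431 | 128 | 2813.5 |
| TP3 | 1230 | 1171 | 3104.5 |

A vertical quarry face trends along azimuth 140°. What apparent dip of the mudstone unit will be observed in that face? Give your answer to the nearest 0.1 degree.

11.4°

Let the plane be z = a·x + b·y + c.
TP2−TP1: 852a − 29b = −0.1;  TP3−TP1: 1651a + 1014b = 290.9.
Solving gives a = 0.00914, b = 0.27200.
Unit vector along 140° is (sin 140°, cos 140°) = (0.6428, -0.7660).
Slope in that direction = a·(0.6428) + b·(-0.7660) = −0.20249.
Apparent dip = arctan|0.20249| = 11.4° (true dip is 15.2°, so apparent ≤ true as expected).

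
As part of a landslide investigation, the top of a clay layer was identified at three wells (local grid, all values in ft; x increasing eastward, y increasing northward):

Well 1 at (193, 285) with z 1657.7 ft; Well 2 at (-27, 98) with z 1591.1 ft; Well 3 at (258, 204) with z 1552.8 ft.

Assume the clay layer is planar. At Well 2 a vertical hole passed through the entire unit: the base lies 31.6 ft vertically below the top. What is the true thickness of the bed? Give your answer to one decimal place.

Two edge vectors: Well 1→Well 2 = (-220, -187, -66.6), Well 1→Well 3 = (65, -81, -104.9).
Normal n = (Well 1→Well 2) × (Well 1→Well 3) = (14221.7, -27407, 29975).
So ∂z/∂x = −n_x/n_z = −0.47445 and ∂z/∂y = −n_y/n_z = 0.91433.
|∇z| = √(a²+b²) = 1.03010, so dip δ = arctan(1.03010) = 45.85°.
True thickness = vertical thickness × cos δ = 31.6 × cos 45.85° = 22.0 ft.

22.0 ft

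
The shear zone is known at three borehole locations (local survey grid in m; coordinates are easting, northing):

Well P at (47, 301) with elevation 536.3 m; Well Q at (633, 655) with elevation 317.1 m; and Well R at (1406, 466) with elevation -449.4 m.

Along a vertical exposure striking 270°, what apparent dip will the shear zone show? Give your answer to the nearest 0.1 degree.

Two edge vectors: Well P→Well Q = (586, 354, -219.2), Well P→Well R = (1359, 165, -985.7).
Normal n = (Well P→Well Q) × (Well P→Well R) = (-312769.8, 279727.4, -384396).
So ∂z/∂easting = −n_x/n_z = −0.81367 and ∂z/∂northing = −n_y/n_z = 0.72771.
Unit vector along 270° is (sin 270°, cos 270°) = (-1.0000, -0.0000).
Slope in that direction = a·(-1.0000) + b·(-0.0000) = 0.81367.
Apparent dip = arctan|0.81367| = 39.1° (true dip is 47.5°, so apparent ≤ true as expected).

39.1°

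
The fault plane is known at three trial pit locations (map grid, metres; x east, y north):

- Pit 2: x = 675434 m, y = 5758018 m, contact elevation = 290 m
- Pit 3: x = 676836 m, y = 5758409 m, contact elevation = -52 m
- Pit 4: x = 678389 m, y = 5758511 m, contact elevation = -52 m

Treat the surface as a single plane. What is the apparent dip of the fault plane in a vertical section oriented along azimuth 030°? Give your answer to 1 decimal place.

Let the plane be z = a·x + b·y + c.
Pit 3−Pit 2: 1402a + 391b = −342;  Pit 4−Pit 2: 2955a + 493b = −342.
Solving gives a = 0.07515, b = −1.14413.
Unit vector along 030° is (sin 30°, cos 30°) = (0.5000, 0.8660).
Slope in that direction = a·(0.5000) + b·(0.8660) = −0.95327.
Apparent dip = arctan|0.95327| = 43.6° (true dip is 48.9°, so apparent ≤ true as expected).

43.6°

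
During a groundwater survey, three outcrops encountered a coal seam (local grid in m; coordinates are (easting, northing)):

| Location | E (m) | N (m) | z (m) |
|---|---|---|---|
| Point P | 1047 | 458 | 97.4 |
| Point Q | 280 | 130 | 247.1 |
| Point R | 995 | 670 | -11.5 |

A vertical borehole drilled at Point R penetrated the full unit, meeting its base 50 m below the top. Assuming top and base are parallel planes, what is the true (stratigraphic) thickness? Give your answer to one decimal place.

44.6 m

Two edge vectors: Point P→Point Q = (-767, -328, 149.7), Point P→Point R = (-52, 212, -108.9).
Normal n = (Point P→Point Q) × (Point P→Point R) = (3982.8, -91310.7, -179660).
So ∂z/∂E = −n_x/n_z = 0.02217 and ∂z/∂N = −n_y/n_z = −0.50824.
|∇z| = √(a²+b²) = 0.50872, so dip δ = arctan(0.50872) = 26.96°.
True thickness = vertical thickness × cos δ = 50 × cos 26.96° = 44.6 m.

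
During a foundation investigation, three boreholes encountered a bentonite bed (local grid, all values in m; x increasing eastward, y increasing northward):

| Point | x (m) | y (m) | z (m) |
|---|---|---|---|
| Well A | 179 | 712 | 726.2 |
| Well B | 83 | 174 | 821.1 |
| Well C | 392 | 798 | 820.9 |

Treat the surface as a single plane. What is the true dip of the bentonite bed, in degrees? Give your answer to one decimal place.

Let the plane be z = a·x + b·y + c.
Well B−Well A: −96a − 538b = 94.9;  Well C−Well A: 213a + 86b = 94.7.
Solving gives a = 0.55587, b = −0.27558.
Gradient magnitude |∇z| = √(a² + b²) = √(0.30899 + 0.07595) = 0.62043.
True dip = arctan(0.62043) = 31.8°, dipping toward WNW (azimuth ≈ 296°).

31.8°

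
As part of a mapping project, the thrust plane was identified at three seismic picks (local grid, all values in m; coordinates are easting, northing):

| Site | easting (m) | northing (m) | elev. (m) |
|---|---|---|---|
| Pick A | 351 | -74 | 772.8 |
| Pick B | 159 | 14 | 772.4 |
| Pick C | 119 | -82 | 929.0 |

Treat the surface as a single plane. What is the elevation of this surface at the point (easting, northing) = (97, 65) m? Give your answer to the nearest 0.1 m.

741.3 m

Two edge vectors: Pick A→Pick B = (-192, 88, -0.4), Pick A→Pick C = (-232, -8, 156.2).
Normal n = (Pick A→Pick B) × (Pick A→Pick C) = (13742.4, 30083.2, 21952).
So ∂z/∂easting = −n_x/n_z = −0.62602 and ∂z/∂northing = −n_y/n_z = −1.37041.
Intercept c from Pick A: 772.8 + 219.73 − 101.41 = 891.12.
At (97, 65): z = −60.7 − 89.1 + 891.12 = 741.3 m.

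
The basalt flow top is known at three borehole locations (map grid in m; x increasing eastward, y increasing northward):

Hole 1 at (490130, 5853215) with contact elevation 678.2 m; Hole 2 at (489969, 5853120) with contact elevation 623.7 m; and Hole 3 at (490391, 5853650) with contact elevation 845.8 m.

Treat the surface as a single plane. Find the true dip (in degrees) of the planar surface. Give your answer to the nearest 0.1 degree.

18.3°

Let the plane be z = a·x + b·y + c.
Hole 2−Hole 1: −161a − 95b = −54.5;  Hole 3−Hole 1: 261a + 435b = 167.6.
Solving gives a = 0.17209, b = 0.28203.
Gradient magnitude |∇z| = √(a² + b²) = √(0.02962 + 0.07954) = 0.33039.
True dip = arctan(0.33039) = 18.3°, dipping toward SSW (azimuth ≈ 211°).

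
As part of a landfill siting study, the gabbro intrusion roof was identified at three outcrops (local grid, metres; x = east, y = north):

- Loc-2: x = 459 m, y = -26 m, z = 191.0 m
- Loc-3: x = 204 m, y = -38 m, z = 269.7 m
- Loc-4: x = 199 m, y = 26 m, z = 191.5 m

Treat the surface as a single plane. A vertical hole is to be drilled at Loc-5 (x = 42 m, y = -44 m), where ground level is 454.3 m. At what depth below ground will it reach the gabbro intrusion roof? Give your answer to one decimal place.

Let the plane be z = a·x + b·y + c.
Loc-3−Loc-2: −255a − 12b = 78.7;  Loc-4−Loc-2: −260a + 52b = 0.5.
Solving gives a = −0.25021, b = −1.24142.
Then c = 191 − a·459 − b·-26 = 273.57.
At (42, -44): z_contact = −10.51 + 54.62 + 273.57 = 317.68 m.
Depth below ground = 454.3 − 317.68 = 136.6 m.

136.6 m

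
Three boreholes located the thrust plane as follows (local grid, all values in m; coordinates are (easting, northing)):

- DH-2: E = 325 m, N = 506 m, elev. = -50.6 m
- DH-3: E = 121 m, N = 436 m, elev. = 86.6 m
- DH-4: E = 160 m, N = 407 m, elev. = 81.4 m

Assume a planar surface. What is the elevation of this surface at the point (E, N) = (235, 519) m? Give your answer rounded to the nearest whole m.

-12 m

Two edge vectors: DH-2→DH-3 = (-204, -70, 137.2), DH-2→DH-4 = (-165, -99, 132).
Normal n = (DH-2→DH-3) × (DH-2→DH-4) = (4342.8, 4290, 8646).
So ∂z/∂E = −n_x/n_z = −0.50229 and ∂z/∂N = −n_y/n_z = −0.49618.
Intercept c from DH-2: -50.6 + 163.24 + 251.07 = 363.71.
At (235, 519): z = −118.0 − 257.5 + 363.71 = -11.8 m.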